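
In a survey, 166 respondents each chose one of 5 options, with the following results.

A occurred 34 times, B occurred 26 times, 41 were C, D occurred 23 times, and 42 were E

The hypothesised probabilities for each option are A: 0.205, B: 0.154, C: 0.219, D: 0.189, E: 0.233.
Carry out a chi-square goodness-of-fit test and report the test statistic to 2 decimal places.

Expected counts E_i = n·p_i: 166×0.205 = 34.03, 166×0.154 = 25.564, 166×0.219 = 36.354, 166×0.189 = 31.374, 166×0.233 = 38.678.
A: (34 − 34.03)²/34.03 = 0.0009/34.03 = 0.000
B: (26 − 25.564)²/25.564 = 0.190096/25.564 = 0.007
C: (41 − 36.354)²/36.354 = 21.585316/36.354 = 0.594
D: (23 − 31.374)²/31.374 = 70.123876/31.374 = 2.235
E: (42 − 38.678)²/38.678 = 11.035684/38.678 = 0.285
Sum = 3.12

3.12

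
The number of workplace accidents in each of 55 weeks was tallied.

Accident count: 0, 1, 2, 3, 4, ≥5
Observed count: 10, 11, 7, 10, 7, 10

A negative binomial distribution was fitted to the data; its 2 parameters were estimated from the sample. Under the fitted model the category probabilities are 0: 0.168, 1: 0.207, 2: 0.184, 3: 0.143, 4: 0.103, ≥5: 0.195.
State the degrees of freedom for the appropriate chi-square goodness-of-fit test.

There are k = 6 categories and 2 parameters estimated from the data, so df = 6 − 1 − 2 = 3.

3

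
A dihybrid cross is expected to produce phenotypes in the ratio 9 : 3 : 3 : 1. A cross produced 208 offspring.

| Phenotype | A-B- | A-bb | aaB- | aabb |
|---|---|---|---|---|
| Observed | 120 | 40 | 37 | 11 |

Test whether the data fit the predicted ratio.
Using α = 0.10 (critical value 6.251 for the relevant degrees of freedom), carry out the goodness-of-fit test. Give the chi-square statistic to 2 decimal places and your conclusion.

Ratio total = 16. Expected counts: 208×9/16 = 117, 208×3/16 = 39, 208×3/16 = 39, 208×1/16 = 13.
A-B-: (120 − 117)²/117 = 9/117 = 0.077
A-bb: (40 − 39)²/39 = 1/39 = 0.026
aaB-: (37 − 39)²/39 = 4/39 = 0.103
aabb: (11 − 13)²/13 = 4/13 = 0.308
Sum = 0.51
df = 3. Since 0.51 < 6.251, we do not reject H₀.

0.51; do not reject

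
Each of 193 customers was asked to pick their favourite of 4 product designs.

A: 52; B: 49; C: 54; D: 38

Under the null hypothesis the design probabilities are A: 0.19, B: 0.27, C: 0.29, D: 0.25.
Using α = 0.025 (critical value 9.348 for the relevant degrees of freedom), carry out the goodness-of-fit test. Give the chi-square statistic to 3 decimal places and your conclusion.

Expected counts E_i = n·p_i: 193×0.19 = 36.67, 193×0.27 = 52.11, 193×0.29 = 55.97, 193×0.25 = 48.25.
cat         O        E   (O−E)²/E
A          52    36.67     6.4088
B          49    52.11     0.1856
C          54    55.97     0.0693
D          38    48.25     2.1775
Sum = 8.841
df = 3. Since 8.841 < 9.348, we do not reject H₀.

8.841; do not reject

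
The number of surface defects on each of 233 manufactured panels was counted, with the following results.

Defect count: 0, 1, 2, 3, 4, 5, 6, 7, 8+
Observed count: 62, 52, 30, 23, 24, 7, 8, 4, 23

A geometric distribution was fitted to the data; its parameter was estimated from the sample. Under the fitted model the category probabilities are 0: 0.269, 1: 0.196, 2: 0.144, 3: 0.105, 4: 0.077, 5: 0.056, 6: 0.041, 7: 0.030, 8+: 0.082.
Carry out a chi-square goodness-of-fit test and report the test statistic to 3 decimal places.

8.524

Expected counts E_i = n·p_i: 233×0.269 = 62.677, 233×0.196 = 45.668, 233×0.144 = 33.552, 233×0.105 = 24.465, 233×0.077 = 17.941, 233×0.056 = 13.048, 233×0.041 = 9.553, 233×0.030 = 6.99, 233×0.082 = 19.106.
χ² = (62−62.677)²/62.677 + (52−45.668)²/45.668 + (30−33.552)²/33.552 + (23−24.465)²/24.465 + (24−17.941)²/17.941 + (7−13.048)²/13.048 + (8−9.553)²/9.553 + (4−6.99)²/6.99 + (23−19.106)²/19.106
   = 0.0073 + 0.8780 + 0.3760 + 0.0877 + 2.0462 + 2.8034 + 0.2525 + 1.2790 + 0.7936
Sum = 8.524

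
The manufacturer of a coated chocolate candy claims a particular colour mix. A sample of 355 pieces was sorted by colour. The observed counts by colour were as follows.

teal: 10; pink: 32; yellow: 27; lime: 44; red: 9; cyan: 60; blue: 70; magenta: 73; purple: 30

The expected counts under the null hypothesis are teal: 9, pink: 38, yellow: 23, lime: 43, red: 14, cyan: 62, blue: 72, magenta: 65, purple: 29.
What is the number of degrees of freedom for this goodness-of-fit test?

There are k = 9 categories and no parameters were estimated from the data, so df = 9 − 1 = 8.

8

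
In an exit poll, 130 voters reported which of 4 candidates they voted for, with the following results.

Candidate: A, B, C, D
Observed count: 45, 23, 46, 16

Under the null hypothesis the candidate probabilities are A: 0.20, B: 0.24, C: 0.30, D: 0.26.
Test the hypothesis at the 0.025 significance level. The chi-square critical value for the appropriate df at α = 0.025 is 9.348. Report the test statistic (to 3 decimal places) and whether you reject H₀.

26.670; reject

Expected counts E_i = n·p_i: 130×0.20 = 26, 130×0.24 = 31.2, 130×0.30 = 39, 130×0.26 = 33.8.
χ² = (45−26)²/26 + (23−31.2)²/31.2 + (46−39)²/39 + (16−33.8)²/33.8
   = 13.8846 + 2.1551 + 1.2564 + 9.3740
Sum = 26.670
df = 3. Since 26.670 > 9.348, we reject H₀.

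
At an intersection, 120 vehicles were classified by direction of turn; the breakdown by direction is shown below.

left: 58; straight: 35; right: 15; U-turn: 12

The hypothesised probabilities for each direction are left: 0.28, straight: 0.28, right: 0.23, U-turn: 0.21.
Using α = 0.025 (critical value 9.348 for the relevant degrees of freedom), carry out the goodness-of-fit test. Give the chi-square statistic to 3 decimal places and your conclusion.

Expected counts E_i = n·p_i: 120×0.28 = 33.6, 120×0.28 = 33.6, 120×0.23 = 27.6, 120×0.21 = 25.2.
left: (58 − 33.6)²/33.6 = 595.36/33.6 = 17.7190
straight: (35 − 33.6)²/33.6 = 1.96/33.6 = 0.0583
right: (15 − 27.6)²/27.6 = 158.76/27.6 = 5.7522
U-turn: (12 − 25.2)²/25.2 = 174.24/25.2 = 6.9143
Sum = 30.444
df = 3. Since 30.444 > 9.348, we reject H₀.

30.444; reject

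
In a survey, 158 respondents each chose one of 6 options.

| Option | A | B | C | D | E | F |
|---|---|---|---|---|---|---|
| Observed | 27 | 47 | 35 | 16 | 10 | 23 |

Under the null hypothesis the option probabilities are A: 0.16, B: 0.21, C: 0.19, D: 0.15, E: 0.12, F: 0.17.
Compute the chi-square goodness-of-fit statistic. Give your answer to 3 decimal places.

13.990

Expected counts E_i = n·p_i: 158×0.16 = 25.28, 158×0.21 = 33.18, 158×0.19 = 30.02, 158×0.15 = 23.7, 158×0.12 = 18.96, 158×0.17 = 26.86.
A: (27 − 25.28)²/25.28 = 2.9584/25.28 = 0.1170
B: (47 − 33.18)²/33.18 = 190.9924/33.18 = 5.7563
C: (35 − 30.02)²/30.02 = 24.8004/30.02 = 0.8261
D: (16 − 23.7)²/23.7 = 59.29/23.7 = 2.5017
E: (10 − 18.96)²/18.96 = 80.2816/18.96 = 4.2343
F: (23 − 26.86)²/26.86 = 14.8996/26.86 = 0.5547
Sum = 13.990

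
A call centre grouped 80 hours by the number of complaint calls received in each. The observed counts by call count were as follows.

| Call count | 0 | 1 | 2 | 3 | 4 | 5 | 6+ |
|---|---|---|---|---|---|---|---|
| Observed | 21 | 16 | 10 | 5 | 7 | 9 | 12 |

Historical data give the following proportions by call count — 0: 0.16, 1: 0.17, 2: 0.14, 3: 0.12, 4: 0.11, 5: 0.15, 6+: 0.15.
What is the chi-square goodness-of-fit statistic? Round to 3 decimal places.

9.128

Expected counts E_i = n·p_i: 80×0.16 = 12.8, 80×0.17 = 13.6, 80×0.14 = 11.2, 80×0.12 = 9.6, 80×0.11 = 8.8, 80×0.15 = 12, 80×0.15 = 12.
χ² = (21−12.8)²/12.8 + (16−13.6)²/13.6 + (10−11.2)²/11.2 + (5−9.6)²/9.6 + (7−8.8)²/8.8 + (9−12)²/12 + (12−12)²/12
   = 5.2531 + 0.4235 + 0.1286 + 2.2042 + 0.3682 + 0.7500 + 0.0000
Sum = 9.128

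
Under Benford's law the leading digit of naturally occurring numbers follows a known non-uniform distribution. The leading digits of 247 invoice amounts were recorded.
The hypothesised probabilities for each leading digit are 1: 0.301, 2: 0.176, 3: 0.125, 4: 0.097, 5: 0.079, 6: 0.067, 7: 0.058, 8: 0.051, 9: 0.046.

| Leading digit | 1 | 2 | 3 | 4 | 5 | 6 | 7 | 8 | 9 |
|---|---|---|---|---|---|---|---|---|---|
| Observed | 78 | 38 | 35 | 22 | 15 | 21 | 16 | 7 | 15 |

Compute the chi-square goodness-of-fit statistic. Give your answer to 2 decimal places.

7.67

Expected counts E_i = n·p_i: 247×0.301 = 74.347, 247×0.176 = 43.472, 247×0.125 = 30.875, 247×0.097 = 23.959, 247×0.079 = 19.513, 247×0.067 = 16.549, 247×0.058 = 14.326, 247×0.051 = 12.597, 247×0.046 = 11.362.
1: (78 − 74.347)²/74.347 = 13.344409/74.347 = 0.179
2: (38 − 43.472)²/43.472 = 29.942784/43.472 = 0.689
3: (35 − 30.875)²/30.875 = 17.015625/30.875 = 0.551
4: (22 − 23.959)²/23.959 = 3.837681/23.959 = 0.160
5: (15 − 19.513)²/19.513 = 20.367169/19.513 = 1.044
6: (21 − 16.549)²/16.549 = 19.811401/16.549 = 1.197
7: (16 − 14.326)²/14.326 = 2.802276/14.326 = 0.196
8: (7 − 12.597)²/12.597 = 31.326409/12.597 = 2.487
9: (15 − 11.362)²/11.362 = 13.235044/11.362 = 1.165
Sum = 7.67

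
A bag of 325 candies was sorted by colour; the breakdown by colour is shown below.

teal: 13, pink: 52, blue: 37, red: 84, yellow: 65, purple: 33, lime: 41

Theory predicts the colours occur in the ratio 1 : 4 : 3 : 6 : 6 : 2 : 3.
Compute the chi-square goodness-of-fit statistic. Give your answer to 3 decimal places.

4.718

Ratio total = 25. Expected counts: 325×1/25 = 13, 325×4/25 = 52, 325×3/25 = 39, 325×6/25 = 78, 325×6/25 = 78, 325×2/25 = 26, 325×3/25 = 39.
χ² = (13−13)²/13 + (52−52)²/52 + (37−39)²/39 + (84−78)²/78 + (65−78)²/78 + (33−26)²/26 + (41−39)²/39
   = 0.0000 + 0.0000 + 0.1026 + 0.4615 + 2.1667 + 1.8846 + 0.1026
Sum = 4.718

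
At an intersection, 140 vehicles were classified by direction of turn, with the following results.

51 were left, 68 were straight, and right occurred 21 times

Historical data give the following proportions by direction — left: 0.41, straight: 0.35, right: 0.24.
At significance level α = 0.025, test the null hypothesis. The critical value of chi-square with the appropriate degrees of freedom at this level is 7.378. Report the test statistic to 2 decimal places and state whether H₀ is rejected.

Expected counts E_i = n·p_i: 140×0.41 = 57.4, 140×0.35 = 49, 140×0.24 = 33.6.
cat           O        E   (O−E)²/E
left         51     57.4      0.714
straight     68       49      7.367
right        21     33.6      4.725
Sum = 12.81
df = 2. Since 12.81 > 7.378, we reject H₀.

12.81; reject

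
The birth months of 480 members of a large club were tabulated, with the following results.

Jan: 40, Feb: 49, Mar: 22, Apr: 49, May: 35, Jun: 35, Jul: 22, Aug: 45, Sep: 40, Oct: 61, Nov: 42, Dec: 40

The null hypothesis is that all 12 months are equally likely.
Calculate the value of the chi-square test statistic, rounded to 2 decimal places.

Expected count for each of the 12 categories: 480/12 = 40.
χ² = (40−40)²/40 + (49−40)²/40 + (22−40)²/40 + (49−40)²/40 + (35−40)²/40 + (35−40)²/40 + (22−40)²/40 + (45−40)²/40 + (40−40)²/40 + (61−40)²/40 + (42−40)²/40 + (40−40)²/40
   = 0.000 + 2.025 + 8.100 + 2.025 + 0.625 + 0.625 + 8.100 + 0.625 + 0.000 + 11.025 + 0.100 + 0.000
Sum = 33.25

33.25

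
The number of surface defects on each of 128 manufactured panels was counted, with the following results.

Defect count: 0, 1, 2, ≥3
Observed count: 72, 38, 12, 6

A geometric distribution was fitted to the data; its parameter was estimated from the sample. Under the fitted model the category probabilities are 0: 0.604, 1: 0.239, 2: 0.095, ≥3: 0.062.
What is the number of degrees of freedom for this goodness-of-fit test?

There are k = 4 categories and 1 parameter estimated from the data, so df = 4 − 1 − 1 = 2.

2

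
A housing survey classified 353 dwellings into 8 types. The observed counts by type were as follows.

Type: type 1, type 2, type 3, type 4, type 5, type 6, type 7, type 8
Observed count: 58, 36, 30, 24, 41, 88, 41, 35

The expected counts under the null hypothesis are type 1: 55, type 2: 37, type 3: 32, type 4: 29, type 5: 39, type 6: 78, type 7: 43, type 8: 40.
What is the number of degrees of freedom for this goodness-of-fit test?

There are k = 8 categories and no parameters were estimated from the data, so df = 8 − 1 = 7.

7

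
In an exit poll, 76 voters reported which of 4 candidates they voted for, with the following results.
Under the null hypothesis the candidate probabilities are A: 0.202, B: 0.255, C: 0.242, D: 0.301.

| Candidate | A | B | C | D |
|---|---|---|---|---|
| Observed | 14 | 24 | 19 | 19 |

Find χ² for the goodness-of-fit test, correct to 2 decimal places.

Expected counts E_i = n·p_i: 76×0.202 = 15.352, 76×0.255 = 19.38, 76×0.242 = 18.392, 76×0.301 = 22.876.
A: (14 − 15.352)²/15.352 = 1.827904/15.352 = 0.119
B: (24 − 19.38)²/19.38 = 21.3444/19.38 = 1.101
C: (19 − 18.392)²/18.392 = 0.369664/18.392 = 0.020
D: (19 − 22.876)²/22.876 = 15.023376/22.876 = 0.657
Sum = 1.90

1.90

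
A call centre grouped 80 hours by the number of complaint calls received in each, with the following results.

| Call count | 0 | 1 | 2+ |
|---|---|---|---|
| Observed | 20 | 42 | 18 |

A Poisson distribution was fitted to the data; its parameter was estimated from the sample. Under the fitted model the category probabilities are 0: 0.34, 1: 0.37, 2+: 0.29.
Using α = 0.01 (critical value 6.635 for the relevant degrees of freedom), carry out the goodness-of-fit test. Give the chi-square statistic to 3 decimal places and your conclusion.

Expected counts E_i = n·p_i: 80×0.34 = 27.2, 80×0.37 = 29.6, 80×0.29 = 23.2.
χ² = (20−27.2)²/27.2 + (42−29.6)²/29.6 + (18−23.2)²/23.2
   = 1.9059 + 5.1946 + 1.1655
Sum = 8.266
df = 1. Since 8.266 > 6.635, we reject H₀.

8.266; reject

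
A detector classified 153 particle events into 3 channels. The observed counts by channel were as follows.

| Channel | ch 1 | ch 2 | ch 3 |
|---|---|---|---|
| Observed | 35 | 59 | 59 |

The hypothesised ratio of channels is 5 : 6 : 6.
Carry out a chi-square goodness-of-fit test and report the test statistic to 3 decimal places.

Ratio total = 17. Expected counts: 153×5/17 = 45, 153×6/17 = 54, 153×6/17 = 54.
χ² = (35−45)²/45 + (59−54)²/54 + (59−54)²/54
   = 2.2222 + 0.4630 + 0.4630
Sum = 3.148

3.148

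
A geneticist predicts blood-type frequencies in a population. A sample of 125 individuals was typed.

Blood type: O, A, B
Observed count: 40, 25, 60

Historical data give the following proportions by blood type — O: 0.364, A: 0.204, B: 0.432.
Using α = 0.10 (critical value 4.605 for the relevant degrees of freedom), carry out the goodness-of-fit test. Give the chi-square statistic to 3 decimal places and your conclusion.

1.341; do not reject

Expected counts E_i = n·p_i: 125×0.364 = 45.5, 125×0.204 = 25.5, 125×0.432 = 54.
χ² = (40−45.5)²/45.5 + (25−25.5)²/25.5 + (60−54)²/54
   = 0.6648 + 0.0098 + 0.6667
Sum = 1.341
df = 2. Since 1.341 < 4.605, we do not reject H₀.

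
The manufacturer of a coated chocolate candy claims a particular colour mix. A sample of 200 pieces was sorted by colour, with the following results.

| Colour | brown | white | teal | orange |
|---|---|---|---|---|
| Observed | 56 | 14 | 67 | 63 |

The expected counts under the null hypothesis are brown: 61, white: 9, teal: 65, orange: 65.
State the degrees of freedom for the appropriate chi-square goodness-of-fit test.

3

There are k = 4 categories and no parameters were estimated from the data, so df = 4 − 1 = 3.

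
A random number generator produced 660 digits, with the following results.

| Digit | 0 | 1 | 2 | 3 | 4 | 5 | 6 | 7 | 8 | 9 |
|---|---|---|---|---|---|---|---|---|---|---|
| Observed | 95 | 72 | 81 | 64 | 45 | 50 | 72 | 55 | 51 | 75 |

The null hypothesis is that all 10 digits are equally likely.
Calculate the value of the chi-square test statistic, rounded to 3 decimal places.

34.333

Expected count for each of the 10 categories: 660/10 = 66.
cat         O        E   (O−E)²/E
0          95       66    12.7424
1          72       66     0.5455
2          81       66     3.4091
3          64       66     0.0606
4          45       66     6.6818
5          50       66     3.8788
6          72       66     0.5455
7          55       66     1.8333
8          51       66     3.4091
9          75       66     1.2273
Sum = 34.333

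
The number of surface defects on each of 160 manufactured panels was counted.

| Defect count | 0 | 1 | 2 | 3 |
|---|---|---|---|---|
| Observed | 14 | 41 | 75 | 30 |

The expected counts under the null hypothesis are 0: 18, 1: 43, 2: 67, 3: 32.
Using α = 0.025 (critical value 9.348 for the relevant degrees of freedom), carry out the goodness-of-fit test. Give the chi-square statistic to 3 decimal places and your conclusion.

2.062; do not reject

χ² = (14−18)²/18 + (41−43)²/43 + (75−67)²/67 + (30−32)²/32
   = 0.8889 + 0.0930 + 0.9552 + 0.1250
Sum = 2.062
df = 3. Since 2.062 < 9.348, we do not reject H₀.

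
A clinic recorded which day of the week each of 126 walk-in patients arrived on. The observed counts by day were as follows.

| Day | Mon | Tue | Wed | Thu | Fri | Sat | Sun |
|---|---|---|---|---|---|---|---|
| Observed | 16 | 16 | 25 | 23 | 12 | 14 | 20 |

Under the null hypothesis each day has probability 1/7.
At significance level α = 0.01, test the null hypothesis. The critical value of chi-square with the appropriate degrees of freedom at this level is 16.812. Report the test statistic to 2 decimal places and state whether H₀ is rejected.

7.67; do not reject

Under H₀ each category has probability 1/7, so each expected count is 126/7 = 18.
cat         O        E   (O−E)²/E
Mon        16       18      0.222
Tue        16       18      0.222
Wed        25       18      2.722
Thu        23       18      1.389
Fri        12       18      2.000
Sat        14       18      0.889
Sun        20       18      0.222
Sum = 7.67
df = 6. Since 7.67 < 16.812, we do not reject H₀.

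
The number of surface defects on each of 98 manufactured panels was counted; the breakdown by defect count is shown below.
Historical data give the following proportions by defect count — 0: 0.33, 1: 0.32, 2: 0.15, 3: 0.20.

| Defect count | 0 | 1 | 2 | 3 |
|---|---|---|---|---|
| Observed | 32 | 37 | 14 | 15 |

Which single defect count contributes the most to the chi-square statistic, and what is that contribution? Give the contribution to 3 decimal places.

3, 1.080

Expected counts E_i = n·p_i: 98×0.33 = 32.34, 98×0.32 = 31.36, 98×0.15 = 14.7, 98×0.20 = 19.6.
χ² = (32−32.34)²/32.34 + (37−31.36)²/31.36 + (14−14.7)²/14.7 + (15−19.6)²/19.6
   = 0.0036 + 1.0143 + 0.0333 + 1.0796
The largest term is for 3: 1.080.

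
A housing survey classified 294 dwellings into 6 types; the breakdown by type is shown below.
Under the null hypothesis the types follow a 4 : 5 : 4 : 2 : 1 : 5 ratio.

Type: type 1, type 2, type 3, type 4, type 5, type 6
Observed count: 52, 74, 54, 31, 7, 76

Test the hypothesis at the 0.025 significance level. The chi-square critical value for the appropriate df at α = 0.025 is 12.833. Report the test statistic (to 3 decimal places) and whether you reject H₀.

4.921; do not reject

Ratio total = 21. Expected counts: 294×4/21 = 56, 294×5/21 = 70, 294×4/21 = 56, 294×2/21 = 28, 294×1/21 = 14, 294×5/21 = 70.
type 1: (52 − 56)²/56 = 16/56 = 0.2857
type 2: (74 − 70)²/70 = 16/70 = 0.2286
type 3: (54 − 56)²/56 = 4/56 = 0.0714
type 4: (31 − 28)²/28 = 9/28 = 0.3214
type 5: (7 − 14)²/14 = 49/14 = 3.5000
type 6: (76 − 70)²/70 = 36/70 = 0.5143
Sum = 4.921
df = 5. Since 4.921 < 12.833, we do not reject H₀.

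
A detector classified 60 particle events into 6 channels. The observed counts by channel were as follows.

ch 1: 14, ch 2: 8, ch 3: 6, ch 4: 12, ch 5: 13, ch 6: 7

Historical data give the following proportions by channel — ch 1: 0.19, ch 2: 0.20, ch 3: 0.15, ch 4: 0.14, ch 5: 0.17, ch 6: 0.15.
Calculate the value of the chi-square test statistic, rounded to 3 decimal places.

Expected counts E_i = n·p_i: 60×0.19 = 11.4, 60×0.20 = 12, 60×0.15 = 9, 60×0.14 = 8.4, 60×0.17 = 10.2, 60×0.15 = 9.
χ² = (14−11.4)²/11.4 + (8−12)²/12 + (6−9)²/9 + (12−8.4)²/8.4 + (13−10.2)²/10.2 + (7−9)²/9
   = 0.5930 + 1.3333 + 1.0000 + 1.5429 + 0.7686 + 0.4444
Sum = 5.682

5.682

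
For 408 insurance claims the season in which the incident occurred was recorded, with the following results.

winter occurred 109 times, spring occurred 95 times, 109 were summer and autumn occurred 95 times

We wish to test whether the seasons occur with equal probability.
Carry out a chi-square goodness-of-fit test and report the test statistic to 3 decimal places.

1.922

Expected count for each of the 4 categories: 408/4 = 102.
winter: (109 − 102)²/102 = 49/102 = 0.4804
spring: (95 − 102)²/102 = 49/102 = 0.4804
summer: (109 − 102)²/102 = 49/102 = 0.4804
autumn: (95 − 102)²/102 = 49/102 = 0.4804
Sum = 1.922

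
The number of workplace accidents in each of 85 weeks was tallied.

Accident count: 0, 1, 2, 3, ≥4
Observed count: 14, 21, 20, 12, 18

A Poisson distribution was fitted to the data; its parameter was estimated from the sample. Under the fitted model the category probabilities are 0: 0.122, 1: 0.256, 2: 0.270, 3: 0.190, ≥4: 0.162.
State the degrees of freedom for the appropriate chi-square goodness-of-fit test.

There are k = 5 categories and 1 parameter estimated from the data, so df = 5 − 1 − 1 = 3.

3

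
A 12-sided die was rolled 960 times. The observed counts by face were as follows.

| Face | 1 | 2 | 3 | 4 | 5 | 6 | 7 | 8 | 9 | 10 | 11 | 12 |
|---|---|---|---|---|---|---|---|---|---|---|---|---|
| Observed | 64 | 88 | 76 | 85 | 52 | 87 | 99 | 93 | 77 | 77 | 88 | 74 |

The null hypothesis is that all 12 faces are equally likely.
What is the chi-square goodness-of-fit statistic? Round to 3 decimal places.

Under H₀ each category has probability 1/12, so each expected count is 960/12 = 80.
χ² = (64−80)²/80 + (88−80)²/80 + (76−80)²/80 + (85−80)²/80 + (52−80)²/80 + (87−80)²/80 + (99−80)²/80 + (93−80)²/80 + (77−80)²/80 + (77−80)²/80 + (88−80)²/80 + (74−80)²/80
   = 3.2000 + 0.8000 + 0.2000 + 0.3125 + 9.8000 + 0.6125 + 4.5125 + 2.1125 + 0.1125 + 0.1125 + 0.8000 + 0.4500
Sum = 23.025

23.025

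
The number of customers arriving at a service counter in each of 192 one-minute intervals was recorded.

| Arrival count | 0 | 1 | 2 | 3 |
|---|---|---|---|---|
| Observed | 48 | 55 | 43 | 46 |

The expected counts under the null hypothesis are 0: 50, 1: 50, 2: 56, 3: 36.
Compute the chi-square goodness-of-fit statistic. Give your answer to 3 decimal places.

cat         O        E   (O−E)²/E
0          48       50     0.0800
1          55       50     0.5000
2          43       56     3.0179
3          46       36     2.7778
Sum = 6.376

6.376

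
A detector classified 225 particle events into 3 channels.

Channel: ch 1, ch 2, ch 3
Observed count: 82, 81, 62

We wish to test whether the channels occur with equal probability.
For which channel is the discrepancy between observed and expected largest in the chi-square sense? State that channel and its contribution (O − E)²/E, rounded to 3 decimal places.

ch 3, 2.253

Expected count for each of the 3 categories: 225/3 = 75.
χ² = (82−75)²/75 + (81−75)²/75 + (62−75)²/75
   = 0.6533 + 0.4800 + 2.2533
The largest term is for ch 3: 2.253.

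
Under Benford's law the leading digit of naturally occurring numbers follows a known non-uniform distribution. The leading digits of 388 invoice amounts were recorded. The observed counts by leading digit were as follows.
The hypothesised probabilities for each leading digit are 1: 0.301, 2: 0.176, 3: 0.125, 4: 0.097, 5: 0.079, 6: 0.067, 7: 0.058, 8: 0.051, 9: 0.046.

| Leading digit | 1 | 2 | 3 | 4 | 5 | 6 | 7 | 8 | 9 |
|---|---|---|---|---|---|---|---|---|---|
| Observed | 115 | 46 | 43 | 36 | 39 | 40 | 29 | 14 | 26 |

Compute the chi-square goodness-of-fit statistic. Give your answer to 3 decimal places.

25.106

Expected counts E_i = n·p_i: 388×0.301 = 116.788, 388×0.176 = 68.288, 388×0.125 = 48.5, 388×0.097 = 37.636, 388×0.079 = 30.652, 388×0.067 = 25.996, 388×0.058 = 22.504, 388×0.051 = 19.788, 388×0.046 = 17.848.
χ² = (115−116.788)²/116.788 + (46−68.288)²/68.288 + (43−48.5)²/48.5 + (36−37.636)²/37.636 + (39−30.652)²/30.652 + (40−25.996)²/25.996 + (29−22.504)²/22.504 + (14−19.788)²/19.788 + (26−17.848)²/17.848
   = 0.0274 + 7.2744 + 0.6237 + 0.0711 + 2.2736 + 7.5439 + 1.8751 + 1.6930 + 3.7234
Sum = 25.106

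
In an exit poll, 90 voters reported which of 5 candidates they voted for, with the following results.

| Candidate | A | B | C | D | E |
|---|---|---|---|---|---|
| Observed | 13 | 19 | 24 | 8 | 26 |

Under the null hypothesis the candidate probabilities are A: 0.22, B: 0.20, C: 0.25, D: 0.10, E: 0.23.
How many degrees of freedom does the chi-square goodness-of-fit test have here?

There are k = 5 categories and no parameters were estimated from the data, so df = 5 − 1 = 4.

4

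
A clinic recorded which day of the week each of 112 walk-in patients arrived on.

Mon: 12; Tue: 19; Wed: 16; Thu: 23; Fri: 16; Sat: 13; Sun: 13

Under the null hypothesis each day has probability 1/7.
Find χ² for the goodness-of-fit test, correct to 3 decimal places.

5.750

Expected count for each of the 7 categories: 112/7 = 16.
cat         O        E   (O−E)²/E
Mon        12       16     1.0000
Tue        19       16     0.5625
Wed        16       16     0.0000
Thu        23       16     3.0625
Fri        16       16     0.0000
Sat        13       16     0.5625
Sun        13       16     0.5625
Sum = 5.750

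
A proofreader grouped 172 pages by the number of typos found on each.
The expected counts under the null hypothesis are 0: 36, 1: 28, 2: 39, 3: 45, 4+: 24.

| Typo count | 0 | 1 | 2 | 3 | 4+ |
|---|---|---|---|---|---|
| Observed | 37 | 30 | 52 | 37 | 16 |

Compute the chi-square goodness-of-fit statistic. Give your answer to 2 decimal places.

0: (37 − 36)²/36 = 1/36 = 0.028
1: (30 − 28)²/28 = 4/28 = 0.143
2: (52 − 39)²/39 = 169/39 = 4.333
3: (37 − 45)²/45 = 64/45 = 1.422
4+: (16 − 24)²/24 = 64/24 = 2.667
Sum = 8.59

8.59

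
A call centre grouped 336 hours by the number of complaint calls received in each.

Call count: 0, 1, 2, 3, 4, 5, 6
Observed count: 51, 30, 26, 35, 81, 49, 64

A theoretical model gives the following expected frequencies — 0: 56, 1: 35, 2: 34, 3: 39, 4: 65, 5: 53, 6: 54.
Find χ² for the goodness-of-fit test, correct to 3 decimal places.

0: (51 − 56)²/56 = 25/56 = 0.4464
1: (30 − 35)²/35 = 25/35 = 0.7143
2: (26 − 34)²/34 = 64/34 = 1.8824
3: (35 − 39)²/39 = 16/39 = 0.4103
4: (81 − 65)²/65 = 256/65 = 3.9385
5: (49 − 53)²/53 = 16/53 = 0.3019
6: (64 − 54)²/54 = 100/54 = 1.8519
Sum = 9.546

9.546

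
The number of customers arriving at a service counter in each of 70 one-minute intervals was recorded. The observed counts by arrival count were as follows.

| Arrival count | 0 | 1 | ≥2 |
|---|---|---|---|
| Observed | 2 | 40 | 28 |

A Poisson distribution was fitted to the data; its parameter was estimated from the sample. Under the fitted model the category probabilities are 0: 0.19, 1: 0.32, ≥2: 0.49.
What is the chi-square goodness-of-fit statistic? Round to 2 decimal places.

Expected counts E_i = n·p_i: 70×0.19 = 13.3, 70×0.32 = 22.4, 70×0.49 = 34.3.
0: (2 − 13.3)²/13.3 = 127.69/13.3 = 9.601
1: (40 − 22.4)²/22.4 = 309.76/22.4 = 13.829
≥2: (28 − 34.3)²/34.3 = 39.69/34.3 = 1.157
Sum = 24.59

24.59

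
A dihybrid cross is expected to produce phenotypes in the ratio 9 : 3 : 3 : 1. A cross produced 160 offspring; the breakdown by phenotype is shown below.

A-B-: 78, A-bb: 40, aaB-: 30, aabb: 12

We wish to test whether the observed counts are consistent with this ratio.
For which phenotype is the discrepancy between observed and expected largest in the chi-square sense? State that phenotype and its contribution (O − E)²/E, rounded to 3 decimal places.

A-bb, 3.333

Ratio total = 16. Expected counts: 160×9/16 = 90, 160×3/16 = 30, 160×3/16 = 30, 160×1/16 = 10.
cat         O        E   (O−E)²/E
A-B-       78       90     1.6000
A-bb       40       30     3.3333
aaB-       30       30     0.0000
aabb       12       10     0.4000
The largest term is for A-bb: 3.333.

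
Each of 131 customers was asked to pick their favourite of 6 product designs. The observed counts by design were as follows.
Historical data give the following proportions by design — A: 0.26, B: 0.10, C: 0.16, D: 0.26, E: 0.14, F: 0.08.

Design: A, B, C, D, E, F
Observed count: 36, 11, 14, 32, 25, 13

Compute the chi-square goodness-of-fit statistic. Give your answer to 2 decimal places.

5.91

Expected counts E_i = n·p_i: 131×0.26 = 34.06, 131×0.10 = 13.1, 131×0.16 = 20.96, 131×0.26 = 34.06, 131×0.14 = 18.34, 131×0.08 = 10.48.
cat         O        E   (O−E)²/E
A          36    34.06      0.110
B          11     13.1      0.337
C          14    20.96      2.311
D          32    34.06      0.125
E          25    18.34      2.419
F          13    10.48      0.606
Sum = 5.91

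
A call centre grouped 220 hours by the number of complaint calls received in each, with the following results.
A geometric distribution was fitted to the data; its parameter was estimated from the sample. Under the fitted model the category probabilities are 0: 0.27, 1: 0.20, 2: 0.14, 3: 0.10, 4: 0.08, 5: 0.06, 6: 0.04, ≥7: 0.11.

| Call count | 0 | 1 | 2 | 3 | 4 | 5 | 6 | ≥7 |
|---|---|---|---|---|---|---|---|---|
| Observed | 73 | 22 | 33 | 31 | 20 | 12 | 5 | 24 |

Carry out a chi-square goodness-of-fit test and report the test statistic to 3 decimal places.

Expected counts E_i = n·p_i: 220×0.27 = 59.4, 220×0.20 = 44, 220×0.14 = 30.8, 220×0.10 = 22, 220×0.08 = 17.6, 220×0.06 = 13.2, 220×0.04 = 8.8, 220×0.11 = 24.2.
0: (73 − 59.4)²/59.4 = 184.96/59.4 = 3.1138
1: (22 − 44)²/44 = 484/44 = 11.0000
2: (33 − 30.8)²/30.8 = 4.84/30.8 = 0.1571
3: (31 − 22)²/22 = 81/22 = 3.6818
4: (20 − 17.6)²/17.6 = 5.76/17.6 = 0.3273
5: (12 − 13.2)²/13.2 = 1.44/13.2 = 0.1091
6: (5 − 8.8)²/8.8 = 14.44/8.8 = 1.6409
≥7: (24 − 24.2)²/24.2 = 0.04/24.2 = 0.0017
Sum = 20.032

20.032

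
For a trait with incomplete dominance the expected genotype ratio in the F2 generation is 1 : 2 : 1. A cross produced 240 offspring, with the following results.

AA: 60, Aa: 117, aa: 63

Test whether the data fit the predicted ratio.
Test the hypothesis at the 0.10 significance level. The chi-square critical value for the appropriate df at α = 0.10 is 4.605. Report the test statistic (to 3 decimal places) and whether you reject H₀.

0.225; do not reject

Ratio total = 4. Expected counts: 240×1/4 = 60, 240×2/4 = 120, 240×1/4 = 60.
AA: (60 − 60)²/60 = 0/60 = 0.0000
Aa: (117 − 120)²/120 = 9/120 = 0.0750
aa: (63 − 60)²/60 = 9/60 = 0.1500
Sum = 0.225
df = 2. Since 0.225 < 4.605, we do not reject H₀.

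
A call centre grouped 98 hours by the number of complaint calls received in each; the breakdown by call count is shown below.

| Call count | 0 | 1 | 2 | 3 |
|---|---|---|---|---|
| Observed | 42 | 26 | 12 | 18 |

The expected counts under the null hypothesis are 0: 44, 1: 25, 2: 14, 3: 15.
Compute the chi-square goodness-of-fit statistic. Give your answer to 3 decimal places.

1.017

0: (42 − 44)²/44 = 4/44 = 0.0909
1: (26 − 25)²/25 = 1/25 = 0.0400
2: (12 − 14)²/14 = 4/14 = 0.2857
3: (18 − 15)²/15 = 9/15 = 0.6000
Sum = 1.017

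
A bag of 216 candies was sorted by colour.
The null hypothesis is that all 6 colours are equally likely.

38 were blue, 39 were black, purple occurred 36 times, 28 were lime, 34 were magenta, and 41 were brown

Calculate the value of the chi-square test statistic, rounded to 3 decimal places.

2.944

Expected count for each of the 6 categories: 216/6 = 36.
cat          O        E   (O−E)²/E
blue        38       36     0.1111
black       39       36     0.2500
purple      36       36     0.0000
lime        28       36     1.7778
magenta     34       36     0.1111
brown       41       36     0.6944
Sum = 2.944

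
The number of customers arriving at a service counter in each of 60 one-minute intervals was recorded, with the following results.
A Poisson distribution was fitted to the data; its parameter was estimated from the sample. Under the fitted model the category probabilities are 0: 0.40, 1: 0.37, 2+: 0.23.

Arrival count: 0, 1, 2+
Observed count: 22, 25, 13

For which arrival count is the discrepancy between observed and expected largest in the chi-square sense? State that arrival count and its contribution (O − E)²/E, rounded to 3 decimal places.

Expected counts E_i = n·p_i: 60×0.40 = 24, 60×0.37 = 22.2, 60×0.23 = 13.8.
cat         O        E   (O−E)²/E
0          22       24     0.1667
1          25     22.2     0.3532
2+         13     13.8     0.0464
The largest term is for 1: 0.353.

1, 0.353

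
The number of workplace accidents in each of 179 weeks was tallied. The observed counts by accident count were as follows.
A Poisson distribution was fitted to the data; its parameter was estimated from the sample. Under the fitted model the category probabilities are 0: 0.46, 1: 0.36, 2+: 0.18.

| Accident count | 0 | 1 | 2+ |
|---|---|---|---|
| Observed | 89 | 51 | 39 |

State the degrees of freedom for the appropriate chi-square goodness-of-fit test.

1

There are k = 3 categories and 1 parameter estimated from the data, so df = 3 − 1 − 1 = 1.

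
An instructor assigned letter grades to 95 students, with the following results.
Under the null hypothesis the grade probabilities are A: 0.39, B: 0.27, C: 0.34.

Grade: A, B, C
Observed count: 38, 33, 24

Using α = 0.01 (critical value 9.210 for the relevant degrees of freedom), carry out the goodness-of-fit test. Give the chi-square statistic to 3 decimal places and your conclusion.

Expected counts E_i = n·p_i: 95×0.39 = 37.05, 95×0.27 = 25.65, 95×0.34 = 32.3.
χ² = (38−37.05)²/37.05 + (33−25.65)²/25.65 + (24−32.3)²/32.3
   = 0.0244 + 2.1061 + 2.1328
Sum = 4.263
df = 2. Since 4.263 < 9.210, we do not reject H₀.

4.263; do not reject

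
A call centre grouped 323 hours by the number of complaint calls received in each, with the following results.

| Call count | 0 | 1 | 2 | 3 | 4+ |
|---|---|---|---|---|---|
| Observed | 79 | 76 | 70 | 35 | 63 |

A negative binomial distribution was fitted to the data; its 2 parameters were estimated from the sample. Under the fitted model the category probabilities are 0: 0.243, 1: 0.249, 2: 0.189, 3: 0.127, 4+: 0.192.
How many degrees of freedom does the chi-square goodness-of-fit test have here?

There are k = 5 categories and 2 parameters estimated from the data, so df = 5 − 1 − 2 = 2.

2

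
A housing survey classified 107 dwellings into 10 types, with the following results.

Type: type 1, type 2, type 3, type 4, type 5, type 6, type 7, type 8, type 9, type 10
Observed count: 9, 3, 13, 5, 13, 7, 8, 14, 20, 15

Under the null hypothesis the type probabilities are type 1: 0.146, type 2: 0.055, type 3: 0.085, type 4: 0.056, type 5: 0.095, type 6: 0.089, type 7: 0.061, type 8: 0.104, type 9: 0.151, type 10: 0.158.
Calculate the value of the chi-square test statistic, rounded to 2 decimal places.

9.72

Expected counts E_i = n·p_i: 107×0.146 = 15.622, 107×0.055 = 5.885, 107×0.085 = 9.095, 107×0.056 = 5.992, 107×0.095 = 10.165, 107×0.089 = 9.523, 107×0.061 = 6.527, 107×0.104 = 11.128, 107×0.151 = 16.157, 107×0.158 = 16.906.
χ² = (9−15.622)²/15.622 + (3−5.885)²/5.885 + (13−9.095)²/9.095 + (5−5.992)²/5.992 + (13−10.165)²/10.165 + (7−9.523)²/9.523 + (8−6.527)²/6.527 + (14−11.128)²/11.128 + (20−16.157)²/16.157 + (15−16.906)²/16.906
   = 2.807 + 1.414 + 1.677 + 0.164 + 0.791 + 0.668 + 0.332 + 0.741 + 0.914 + 0.215
Sum = 9.72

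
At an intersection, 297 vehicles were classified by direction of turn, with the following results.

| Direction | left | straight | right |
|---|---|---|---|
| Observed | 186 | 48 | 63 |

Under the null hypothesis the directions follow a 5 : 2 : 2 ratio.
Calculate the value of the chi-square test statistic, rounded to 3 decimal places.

Ratio total = 9. Expected counts: 297×5/9 = 165, 297×2/9 = 66, 297×2/9 = 66.
cat           O        E   (O−E)²/E
left        186      165     2.6727
straight     48       66     4.9091
right        63       66     0.1364
Sum = 7.718

7.718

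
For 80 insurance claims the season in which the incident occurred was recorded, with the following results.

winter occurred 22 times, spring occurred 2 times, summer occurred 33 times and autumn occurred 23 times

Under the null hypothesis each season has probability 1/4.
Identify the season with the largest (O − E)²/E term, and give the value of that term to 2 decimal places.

spring, 16.20

Under H₀ each category has probability 1/4, so each expected count is 80/4 = 20.
χ² = (22−20)²/20 + (2−20)²/20 + (33−20)²/20 + (23−20)²/20
   = 0.200 + 16.200 + 8.450 + 0.450
The largest term is for spring: 16.20.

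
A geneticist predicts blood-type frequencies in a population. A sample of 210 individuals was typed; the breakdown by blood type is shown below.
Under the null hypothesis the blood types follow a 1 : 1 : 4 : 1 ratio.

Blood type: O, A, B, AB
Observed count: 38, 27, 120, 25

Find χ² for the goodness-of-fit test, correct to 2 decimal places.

3.27

Ratio total = 7. Expected counts: 210×1/7 = 30, 210×1/7 = 30, 210×4/7 = 120, 210×1/7 = 30.
O: (38 − 30)²/30 = 64/30 = 2.133
A: (27 − 30)²/30 = 9/30 = 0.300
B: (120 − 120)²/120 = 0/120 = 0.000
AB: (25 − 30)²/30 = 25/30 = 0.833
Sum = 3.27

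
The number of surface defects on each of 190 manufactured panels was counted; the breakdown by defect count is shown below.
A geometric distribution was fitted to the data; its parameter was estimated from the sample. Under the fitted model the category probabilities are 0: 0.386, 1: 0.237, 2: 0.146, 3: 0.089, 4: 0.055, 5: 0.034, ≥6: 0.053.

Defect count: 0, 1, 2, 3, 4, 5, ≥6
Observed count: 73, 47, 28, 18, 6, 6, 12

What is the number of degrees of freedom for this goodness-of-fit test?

5

There are k = 7 categories and 1 parameter estimated from the data, so df = 7 − 1 − 1 = 5.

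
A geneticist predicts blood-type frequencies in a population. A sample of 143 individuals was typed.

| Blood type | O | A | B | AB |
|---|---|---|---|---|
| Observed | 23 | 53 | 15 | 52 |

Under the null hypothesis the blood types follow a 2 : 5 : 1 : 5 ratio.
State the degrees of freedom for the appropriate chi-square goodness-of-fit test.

3

There are k = 4 categories and no parameters were estimated from the data, so df = 4 − 1 = 3.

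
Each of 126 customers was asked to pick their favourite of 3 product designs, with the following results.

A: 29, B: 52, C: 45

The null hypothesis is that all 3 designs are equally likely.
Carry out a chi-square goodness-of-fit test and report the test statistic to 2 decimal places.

Expected count for each of the 3 categories: 126/3 = 42.
cat         O        E   (O−E)²/E
A          29       42      4.024
B          52       42      2.381
C          45       42      0.214
Sum = 6.62

6.62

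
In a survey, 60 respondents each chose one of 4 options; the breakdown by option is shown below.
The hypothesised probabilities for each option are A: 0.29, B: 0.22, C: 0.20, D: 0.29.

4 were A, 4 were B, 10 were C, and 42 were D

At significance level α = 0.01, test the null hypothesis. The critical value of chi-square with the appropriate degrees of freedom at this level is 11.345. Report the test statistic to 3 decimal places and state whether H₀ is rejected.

51.844; reject

Expected counts E_i = n·p_i: 60×0.29 = 17.4, 60×0.22 = 13.2, 60×0.20 = 12, 60×0.29 = 17.4.
χ² = (4−17.4)²/17.4 + (4−13.2)²/13.2 + (10−12)²/12 + (42−17.4)²/17.4
   = 10.3195 + 6.4121 + 0.3333 + 34.7793
Sum = 51.844
df = 3. Since 51.844 > 11.345, we reject H₀.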